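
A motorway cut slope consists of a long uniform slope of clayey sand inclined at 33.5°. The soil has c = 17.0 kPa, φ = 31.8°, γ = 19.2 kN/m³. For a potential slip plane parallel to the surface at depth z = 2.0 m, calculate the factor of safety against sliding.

FS = 1.90

For an infinite slope with a slip plane parallel to the surface (no pore pressure): FS = [c + γz cos²β tanφ] / [γz sinβ cosβ].
γz = 19.2·2.0 = 38.40 kN/m²
Numerator = 17.0 + 38.40·cos²33.5°·tan31.8° = 17.0 + 38.40·0.6954·0.6200 = 33.556 kPa
Denominator = 38.40·sin33.5°·cos33.5° = 38.40·0.5519·0.8339 = 17.674 kPa
FS = 33.556 / 17.674 = 1.899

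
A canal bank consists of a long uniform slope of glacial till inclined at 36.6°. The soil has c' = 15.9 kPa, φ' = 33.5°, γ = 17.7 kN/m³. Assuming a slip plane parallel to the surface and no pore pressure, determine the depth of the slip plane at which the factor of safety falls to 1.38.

z = 3.84 m

Setting FS = 1.38 in FS = [c' + γz cos²β tanφ'] / [γz sinβ cosβ] and solving for z:
z = c' / [γ cosβ (FS·sinβ − cosβ·tanφ')]
  = 15.9 / [17.7·cos36.6°·(1.38·sin36.6° − cos36.6°·tan33.5°)]
  = 15.9 / [17.7·0.8028·(1.38·0.5962 − 0.8028·0.6619)]
  = 15.9 / 4.1410 = 3.840 m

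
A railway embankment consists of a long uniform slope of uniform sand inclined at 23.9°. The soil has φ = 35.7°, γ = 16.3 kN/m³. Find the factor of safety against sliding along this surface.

FS = 1.62

For a dry cohesionless infinite slope the factor of safety is FS = tanφ / tanβ.
FS = tan35.7° / tan23.9° = 0.7186 / 0.4431 = 1.622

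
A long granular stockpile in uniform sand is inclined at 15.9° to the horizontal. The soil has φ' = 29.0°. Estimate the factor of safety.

FS = 1.95

For a dry cohesionless infinite slope the factor of safety is FS = tanφ' / tanβ.
FS = tan29.0° / tan15.9° = 0.5543 / 0.2849 = 1.946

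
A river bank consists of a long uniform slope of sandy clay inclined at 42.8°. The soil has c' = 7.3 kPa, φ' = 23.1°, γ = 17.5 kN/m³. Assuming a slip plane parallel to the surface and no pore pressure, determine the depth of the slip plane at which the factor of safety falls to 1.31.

Setting FS = 1.31 in FS = [c' + γz cos²β tanφ'] / [γz sinβ cosβ] and solving for z:
z = c' / [γ cosβ (FS·sinβ − cosβ·tanφ')]
  = 7.3 / [17.5·cos42.8°·(1.31·sin42.8° − cos42.8°·tan23.1°)]
  = 7.3 / [17.5·0.7337·(1.31·0.6794 − 0.7337·0.4265)]
  = 7.3 / 7.4102 = 0.985 m

z = 0.99 m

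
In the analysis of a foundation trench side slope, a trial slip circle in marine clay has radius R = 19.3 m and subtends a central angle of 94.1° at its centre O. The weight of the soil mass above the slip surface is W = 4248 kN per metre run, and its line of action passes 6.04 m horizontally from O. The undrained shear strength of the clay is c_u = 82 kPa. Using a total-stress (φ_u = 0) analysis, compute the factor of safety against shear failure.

FS = 1.96

Taking moments about the centre O, the resisting moment is provided by the undrained shear strength acting along the arc:
Arc length L_a = R·θ = 19.3·(94.1°·π/180) = 19.3·1.6424 = 31.70 m
M_R = c_u·L_a·R = 82·31.70·19.3 = 50164.4 kN·m/m
M_D = W·d = 4248·6.04 = 25657.9 kN·m/m
FS = M_R / M_D = 50164.4 / 25657.9 = 1.955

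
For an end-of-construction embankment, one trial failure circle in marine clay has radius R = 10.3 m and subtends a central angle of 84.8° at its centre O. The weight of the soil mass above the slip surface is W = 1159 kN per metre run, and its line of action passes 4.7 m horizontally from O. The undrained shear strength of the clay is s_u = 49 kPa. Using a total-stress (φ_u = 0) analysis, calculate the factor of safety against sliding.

FS = 1.41

Taking moments about the centre O, the resisting moment is provided by the undrained shear strength acting along the arc:
Arc length L_a = R·θ = 10.3·(84.8°·π/180) = 10.3·1.4800 = 15.24 m
M_R = s_u·L_a·R = 49·15.24·10.3 = 7693.9 kN·m/m
M_D = W·d = 1159·4.7 = 5447.3 kN·m/m
FS = M_R / M_D = 7693.9 / 5447.3 = 1.412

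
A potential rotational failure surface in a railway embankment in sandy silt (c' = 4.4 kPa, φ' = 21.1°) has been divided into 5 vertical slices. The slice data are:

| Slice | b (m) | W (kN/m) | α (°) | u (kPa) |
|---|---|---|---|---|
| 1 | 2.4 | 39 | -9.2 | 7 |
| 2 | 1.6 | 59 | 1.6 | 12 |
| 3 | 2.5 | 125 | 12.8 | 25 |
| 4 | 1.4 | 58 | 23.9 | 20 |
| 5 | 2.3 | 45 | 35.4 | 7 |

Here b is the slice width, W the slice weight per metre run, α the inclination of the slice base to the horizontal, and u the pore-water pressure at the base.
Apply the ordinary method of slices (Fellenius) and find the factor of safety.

FS = 1.50

Ordinary method of slices: FS = Σ[c'·Δl_i + (W_i cosα_i − u_i·Δl_i)·tanφ'] / Σ W_i sinα_i, with Δl_i = b_i / cosα_i.
Slice 1: Δl = 2.4/cos(-9.2°) = 2.431 m; N'_1 = 39·cos(-9.2°) − 7·2.431 = 21.5; c'Δl = 10.70; W sinα = -6.2
Slice 2: Δl = 1.6/cos1.6° = 1.601 m; N'_2 = 59·cos1.6° − 12·1.601 = 39.8; c'Δl = 7.04; W sinα = 1.6
Slice 3: Δl = 2.5/cos12.8° = 2.564 m; N'_3 = 125·cos12.8° − 25·2.564 = 57.8; c'Δl = 11.28; W sinα = 27.7
Slice 4: Δl = 1.4/cos23.9° = 1.531 m; N'_4 = 58·cos23.9° − 20·1.531 = 22.4; c'Δl = 6.74; W sinα = 23.5
Slice 5: Δl = 2.3/cos35.4° = 2.822 m; N'_5 = 45·cos35.4° − 7·2.822 = 16.9; c'Δl = 12.42; W sinα = 26.1
Σc'Δl = 48.2 kN/m; ΣN' = 158.4 kN/m; ΣW sinα = 72.7 kN/m
Resisting = 48.2 + 158.4·tan21.1° = 48.2 + 61.1 = 109.3 kN/m
FS = 109.3 / 72.7 = 1.504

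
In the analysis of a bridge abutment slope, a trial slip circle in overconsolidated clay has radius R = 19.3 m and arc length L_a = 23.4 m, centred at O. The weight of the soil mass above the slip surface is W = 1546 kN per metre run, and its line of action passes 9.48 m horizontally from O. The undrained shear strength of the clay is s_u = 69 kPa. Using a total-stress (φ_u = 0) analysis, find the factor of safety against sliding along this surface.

FS = 2.13

Taking moments about the centre O, the resisting moment is provided by the undrained shear strength acting along the arc:
M_R = s_u·L_a·R = 69·23.40·19.3 = 31161.8 kN·m/m
M_D = W·d = 1546·9.48 = 14656.1 kN·m/m
FS = M_R / M_D = 31161.8 / 14656.1 = 2.126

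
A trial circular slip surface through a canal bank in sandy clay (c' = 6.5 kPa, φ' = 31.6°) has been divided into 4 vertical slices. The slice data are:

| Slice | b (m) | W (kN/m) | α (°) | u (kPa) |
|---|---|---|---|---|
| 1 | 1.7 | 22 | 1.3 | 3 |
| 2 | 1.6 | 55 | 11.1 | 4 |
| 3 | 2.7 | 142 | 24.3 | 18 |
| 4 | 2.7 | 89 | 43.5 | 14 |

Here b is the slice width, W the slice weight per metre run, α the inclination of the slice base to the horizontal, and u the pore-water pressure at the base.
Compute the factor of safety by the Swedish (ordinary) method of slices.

FS = 1.22

Ordinary method of slices: FS = Σ[c'·Δl_i + (W_i cosα_i − u_i·Δl_i)·tanφ'] / Σ W_i sinα_i, with Δl_i = b_i / cosα_i.
Slice 1: Δl = 1.7/cos1.3° = 1.700 m; N'_1 = 22·cos1.3° − 3·1.700 = 16.9; c'Δl = 11.05; W sinα = 0.5
Slice 2: Δl = 1.6/cos11.1° = 1.631 m; N'_2 = 55·cos11.1° − 4·1.631 = 47.4; c'Δl = 10.60; W sinα = 10.6
Slice 3: Δl = 2.7/cos24.3° = 2.962 m; N'_3 = 142·cos24.3° − 18·2.962 = 76.1; c'Δl = 19.26; W sinα = 58.4
Slice 4: Δl = 2.7/cos43.5° = 3.722 m; N'_4 = 89·cos43.5° − 14·3.722 = 12.4; c'Δl = 24.19; W sinα = 61.3
Σc'Δl = 65.1 kN/m; ΣN' = 152.9 kN/m; ΣW sinα = 130.8 kN/m
Resisting = 65.1 + 152.9·tan31.6° = 65.1 + 94.1 = 159.2 kN/m
FS = 159.2 / 130.8 = 1.217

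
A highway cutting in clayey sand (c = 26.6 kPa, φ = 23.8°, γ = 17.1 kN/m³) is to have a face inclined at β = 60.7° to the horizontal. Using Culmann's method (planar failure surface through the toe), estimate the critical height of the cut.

H_c = 24.78 m

Culmann's analysis gives the critical failure plane at α_cr = (β + φ)/2 = (60.7 + 23.8)/2 = 42.2°, and the critical height
H_c = (4c/γ) · sinβ cosφ / [1 − cos(β − φ)]
    = (4·26.6/17.1) · sin60.7°·cos23.8° / [1 − cos(36.9°)]
    = 6.222 · 0.8721·0.9150 / [1 − 0.7997]
    = 6.222 · 0.7979 / 0.2003
    = 24.78 m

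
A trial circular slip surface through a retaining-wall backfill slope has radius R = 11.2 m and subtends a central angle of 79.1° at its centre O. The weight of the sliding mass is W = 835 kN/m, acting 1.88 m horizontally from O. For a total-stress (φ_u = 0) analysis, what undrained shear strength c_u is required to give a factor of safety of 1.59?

FS = c_u·L_a·R / (W·d), so c_u = FS·W·d / (L_a·R).
Arc length L_a = R·θ = 11.2·(79.1°·π/180) = 11.2·1.3806 = 15.46 m
c_u = 1.59·835·1.88 / (15.46·11.2) = 2496.0 / 173.18 = 14.41 kPa

c_u = 14.4 kPa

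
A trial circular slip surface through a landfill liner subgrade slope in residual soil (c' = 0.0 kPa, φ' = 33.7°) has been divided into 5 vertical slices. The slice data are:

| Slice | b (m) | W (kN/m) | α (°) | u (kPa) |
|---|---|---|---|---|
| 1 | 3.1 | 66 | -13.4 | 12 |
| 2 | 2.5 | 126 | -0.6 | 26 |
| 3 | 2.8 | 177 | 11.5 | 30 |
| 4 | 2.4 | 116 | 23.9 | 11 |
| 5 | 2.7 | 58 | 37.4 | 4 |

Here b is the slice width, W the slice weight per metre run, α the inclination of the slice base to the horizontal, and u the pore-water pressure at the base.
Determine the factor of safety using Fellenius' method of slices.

FS = 1.88

Ordinary method of slices: FS = Σ[c'·Δl_i + (W_i cosα_i − u_i·Δl_i)·tanφ'] / Σ W_i sinα_i, with Δl_i = b_i / cosα_i.
Slice 1: Δl = 3.1/cos(-13.4°) = 3.187 m; N'_1 = 66·cos(-13.4°) − 12·3.187 = 26.0; c'Δl = 0.00; W sinα = -15.3
Slice 2: Δl = 2.5/cos(-0.6°) = 2.500 m; N'_2 = 126·cos(-0.6°) − 26·2.500 = 61.0; c'Δl = 0.00; W sinα = -1.3
Slice 3: Δl = 2.8/cos11.5° = 2.857 m; N'_3 = 177·cos11.5° − 30·2.857 = 87.7; c'Δl = 0.00; W sinα = 35.3
Slice 4: Δl = 2.4/cos23.9° = 2.625 m; N'_4 = 116·cos23.9° − 11·2.625 = 77.2; c'Δl = 0.00; W sinα = 47.0
Slice 5: Δl = 2.7/cos37.4° = 3.399 m; N'_5 = 58·cos37.4° − 4·3.399 = 32.5; c'Δl = 0.00; W sinα = 35.2
Σc'Δl = 0.0 kN/m; ΣN' = 284.3 kN/m; ΣW sinα = 100.9 kN/m
Resisting = 0.0 + 284.3·tan33.7° = 0.0 + 189.6 = 189.6 kN/m
FS = 189.6 / 100.9 = 1.879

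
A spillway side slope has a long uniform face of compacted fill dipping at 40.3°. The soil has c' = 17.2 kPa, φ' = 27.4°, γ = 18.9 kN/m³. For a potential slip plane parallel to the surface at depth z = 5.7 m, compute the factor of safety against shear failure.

For an infinite slope with a slip plane parallel to the surface (no pore pressure): FS = [c' + γz cos²β tanφ'] / [γz sinβ cosβ].
γz = 18.9·5.7 = 107.73 kN/m²
Numerator = 17.2 + 107.73·cos²40.3°·tan27.4° = 17.2 + 107.73·0.5817·0.5184 = 49.681 kPa
Denominator = 107.73·sin40.3°·cos40.3° = 107.73·0.6468·0.7627 = 53.142 kPa
FS = 49.681 / 53.142 = 0.935

FS = 0.93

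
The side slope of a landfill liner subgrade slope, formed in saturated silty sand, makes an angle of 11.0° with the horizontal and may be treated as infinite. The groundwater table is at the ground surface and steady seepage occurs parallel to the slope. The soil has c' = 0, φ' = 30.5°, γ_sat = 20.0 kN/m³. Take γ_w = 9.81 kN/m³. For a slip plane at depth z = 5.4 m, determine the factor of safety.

With seepage parallel to the slope and the water table at the surface, the effective normal stress on the slip plane uses the buoyant unit weight γ' = γ_sat − γ_w while the driving shear stress uses γ_sat:
FS = [c' + γ' z cos²β tanφ'] / [γ_sat z sinβ cosβ]
(For c' = 0 this reduces to FS = (γ'/γ_sat)·tanφ'/tanβ.)
γ' = 20.0 − 9.81 = 10.19 kN/m³
Numerator = 0.0 + 10.19·5.4·cos²11.0°·tan30.5° = 0.0 + 10.19·5.4·0.9636·0.5890 = 31.233 kPa
Denominator = 20.0·5.4·sin11.0°·cos11.0° = 20.0·5.4·0.1908·0.9816 = 20.229 kPa
FS = 31.233 / 20.229 = 1.544

FS = 1.54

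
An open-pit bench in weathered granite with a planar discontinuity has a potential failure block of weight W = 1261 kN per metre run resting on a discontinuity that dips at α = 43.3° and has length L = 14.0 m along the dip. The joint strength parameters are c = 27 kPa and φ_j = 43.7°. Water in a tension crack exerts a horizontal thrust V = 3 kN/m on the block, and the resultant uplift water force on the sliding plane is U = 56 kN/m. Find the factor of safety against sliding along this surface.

Resolving the block weight along and normal to the plane and applying the Mohr–Coulomb strength on the joint:
N' = W cosα − U − V sinα = 1261·cos43.3° − 56 − 3·sin43.3° = 859.7 kN/m
Driving force T = W sinα + V cosα = 1261·sin43.3° + 3·cos43.3° = 867.0 kN/m
Resisting force R = c·L + N'·tanφ_j = 27·14.0 + 859.7·tan43.7° = 378.0 + 821.5 = 1199.5 kN/m
FS = R / T = 1199.5 / 867.0 = 1.384

FS = 1.38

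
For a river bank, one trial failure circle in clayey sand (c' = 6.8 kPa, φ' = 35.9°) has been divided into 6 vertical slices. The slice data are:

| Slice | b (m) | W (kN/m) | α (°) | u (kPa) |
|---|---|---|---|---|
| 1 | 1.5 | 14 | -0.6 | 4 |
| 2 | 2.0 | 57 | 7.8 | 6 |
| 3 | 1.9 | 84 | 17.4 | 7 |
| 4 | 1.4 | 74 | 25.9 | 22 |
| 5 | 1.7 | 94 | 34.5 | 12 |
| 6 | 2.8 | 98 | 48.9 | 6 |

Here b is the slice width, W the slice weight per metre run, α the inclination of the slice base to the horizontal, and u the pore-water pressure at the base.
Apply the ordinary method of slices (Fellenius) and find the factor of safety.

FS = 1.39

Ordinary method of slices: FS = Σ[c'·Δl_i + (W_i cosα_i − u_i·Δl_i)·tanφ'] / Σ W_i sinα_i, with Δl_i = b_i / cosα_i.
Slice 1: Δl = 1.5/cos(-0.6°) = 1.500 m; N'_1 = 14·cos(-0.6°) − 4·1.500 = 8.0; c'Δl = 10.20; W sinα = -0.1
Slice 2: Δl = 2.0/cos7.8° = 2.019 m; N'_2 = 57·cos7.8° − 6·2.019 = 44.4; c'Δl = 13.73; W sinα = 7.7
Slice 3: Δl = 1.9/cos17.4° = 1.991 m; N'_3 = 84·cos17.4° − 7·1.991 = 66.2; c'Δl = 13.54; W sinα = 25.1
Slice 4: Δl = 1.4/cos25.9° = 1.556 m; N'_4 = 74·cos25.9° − 22·1.556 = 32.3; c'Δl = 10.58; W sinα = 32.3
Slice 5: Δl = 1.7/cos34.5° = 2.063 m; N'_5 = 94·cos34.5° − 12·2.063 = 52.7; c'Δl = 14.03; W sinα = 53.2
Slice 6: Δl = 2.8/cos48.9° = 4.259 m; N'_6 = 98·cos48.9° − 6·4.259 = 38.9; c'Δl = 28.96; W sinα = 73.8
Σc'Δl = 91.0 kN/m; ΣN' = 242.5 kN/m; ΣW sinα = 192.1 kN/m
Resisting = 91.0 + 242.5·tan35.9° = 91.0 + 175.5 = 266.6 kN/m
FS = 266.6 / 192.1 = 1.388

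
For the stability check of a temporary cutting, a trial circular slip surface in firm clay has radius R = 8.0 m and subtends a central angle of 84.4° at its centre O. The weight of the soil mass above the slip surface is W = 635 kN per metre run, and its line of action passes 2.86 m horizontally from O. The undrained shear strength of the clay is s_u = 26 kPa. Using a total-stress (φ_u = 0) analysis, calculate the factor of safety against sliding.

Taking moments about the centre O, the resisting moment is provided by the undrained shear strength acting along the arc:
Arc length L_a = R·θ = 8.0·(84.4°·π/180) = 8.0·1.4731 = 11.78 m
M_R = s_u·L_a·R = 26·11.78·8.0 = 2451.2 kN·m/m
M_D = W·d = 635·2.86 = 1816.1 kN·m/m
FS = M_R / M_D = 2451.2 / 1816.1 = 1.350

FS = 1.35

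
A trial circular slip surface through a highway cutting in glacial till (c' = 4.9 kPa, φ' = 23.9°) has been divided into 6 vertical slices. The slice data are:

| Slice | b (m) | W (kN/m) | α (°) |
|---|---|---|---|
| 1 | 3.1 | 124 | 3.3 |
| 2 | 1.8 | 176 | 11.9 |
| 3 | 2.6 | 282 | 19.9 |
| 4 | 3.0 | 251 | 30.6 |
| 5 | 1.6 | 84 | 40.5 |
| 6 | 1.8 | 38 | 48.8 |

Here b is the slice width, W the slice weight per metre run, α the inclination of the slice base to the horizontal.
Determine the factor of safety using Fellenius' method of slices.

FS = 1.32

Ordinary method of slices: FS = Σ[c'·Δl_i + (W_i cosα_i)·tanφ'] / Σ W_i sinα_i, with Δl_i = b_i / cosα_i.
Slice 1: Δl = 3.1/cos3.3° = 3.105 m; N'_1 = 124·cos3.3° = 123.8; c'Δl = 15.22; W sinα = 7.1
Slice 2: Δl = 1.8/cos11.9° = 1.840 m; N'_2 = 176·cos11.9° = 172.2; c'Δl = 9.01; W sinα = 36.3
Slice 3: Δl = 2.6/cos19.9° = 2.765 m; N'_3 = 282·cos19.9° = 265.2; c'Δl = 13.55; W sinα = 96.0
Slice 4: Δl = 3.0/cos30.6° = 3.485 m; N'_4 = 251·cos30.6° = 216.0; c'Δl = 17.08; W sinα = 127.8
Slice 5: Δl = 1.6/cos40.5° = 2.104 m; N'_5 = 84·cos40.5° = 63.9; c'Δl = 10.31; W sinα = 54.6
Slice 6: Δl = 1.8/cos48.8° = 2.733 m; N'_6 = 38·cos48.8° = 25.0; c'Δl = 13.39; W sinα = 28.6
Σc'Δl = 78.6 kN/m; ΣN' = 866.1 kN/m; ΣW sinα = 350.3 kN/m
Resisting = 78.6 + 866.1·tan23.9° = 78.6 + 383.8 = 462.4 kN/m
FS = 462.4 / 350.3 = 1.320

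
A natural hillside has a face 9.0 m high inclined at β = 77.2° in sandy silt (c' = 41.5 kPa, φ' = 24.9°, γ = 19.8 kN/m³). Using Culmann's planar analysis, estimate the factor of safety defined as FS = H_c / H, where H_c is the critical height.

FS = 2.12

H_c = (4c'/γ) · sinβ cosφ' / [1 − cos(β − φ')]
    = (4·41.5/19.8) · sin77.2°·cos24.9° / [1 − cos52.3°]
    = 8.384 · 0.8845 / 0.3885 = 19.09 m
FS = H_c / H = 19.09 / 9.0 = 2.121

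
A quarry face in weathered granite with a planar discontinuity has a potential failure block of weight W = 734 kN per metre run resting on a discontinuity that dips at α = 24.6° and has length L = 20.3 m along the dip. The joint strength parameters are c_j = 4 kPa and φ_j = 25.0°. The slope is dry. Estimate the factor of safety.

FS = 1.28

Resolving the block weight along and normal to the plane and applying the Mohr–Coulomb strength on the joint:
N' = W cosα = 734·cos24.6° = 667.4 kN/m
Driving force T = W sinα = 734·sin24.6° = 305.6 kN/m
Resisting force R = c_j·L + N'·tanφ_j = 4·20.3 + 667.4·tan25.0° = 81.2 + 311.2 = 392.4 kN/m
FS = R / T = 392.4 / 305.6 = 1.284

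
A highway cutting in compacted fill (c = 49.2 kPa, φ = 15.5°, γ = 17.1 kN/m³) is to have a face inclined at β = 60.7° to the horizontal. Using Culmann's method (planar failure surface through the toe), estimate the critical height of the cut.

H_c = 32.74 m

Culmann's analysis gives the critical failure plane at α_cr = (β + φ)/2 = (60.7 + 15.5)/2 = 38.1°, and the critical height
H_c = (4c/γ) · sinβ cosφ / [1 − cos(β − φ)]
    = (4·49.2/17.1) · sin60.7°·cos15.5° / [1 − cos(45.2°)]
    = 11.509 · 0.8721·0.9636 / [1 − 0.7046]
    = 11.509 · 0.8404 / 0.2954
    = 32.74 m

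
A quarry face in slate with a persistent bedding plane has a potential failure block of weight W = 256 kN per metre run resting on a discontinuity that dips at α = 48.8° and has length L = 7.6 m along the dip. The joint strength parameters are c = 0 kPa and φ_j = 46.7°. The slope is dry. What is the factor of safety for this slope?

FS = 0.93

Resolving the block weight along and normal to the plane and applying the Mohr–Coulomb strength on the joint:
N' = W cosα = 256·cos48.8° = 168.6 kN/m
Driving force T = W sinα = 256·sin48.8° = 192.6 kN/m
Resisting force R = c·L + N'·tanφ_j = 0·7.6 + 168.6·tan46.7° = 0.0 + 178.9 = 178.9 kN/m
FS = R / T = 178.9 / 192.6 = 0.929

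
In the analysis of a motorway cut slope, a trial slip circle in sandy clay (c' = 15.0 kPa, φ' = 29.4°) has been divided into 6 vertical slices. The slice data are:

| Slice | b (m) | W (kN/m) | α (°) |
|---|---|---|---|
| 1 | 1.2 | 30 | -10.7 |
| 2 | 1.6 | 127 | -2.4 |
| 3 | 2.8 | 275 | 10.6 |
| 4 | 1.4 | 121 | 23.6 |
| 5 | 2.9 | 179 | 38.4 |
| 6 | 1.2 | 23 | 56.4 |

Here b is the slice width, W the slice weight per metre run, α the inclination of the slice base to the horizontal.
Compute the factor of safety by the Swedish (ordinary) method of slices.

Ordinary method of slices: FS = Σ[c'·Δl_i + (W_i cosα_i)·tanφ'] / Σ W_i sinα_i, with Δl_i = b_i / cosα_i.
Slice 1: Δl = 1.2/cos(-10.7°) = 1.221 m; N'_1 = 30·cos(-10.7°) = 29.5; c'Δl = 18.32; W sinα = -5.6
Slice 2: Δl = 1.6/cos(-2.4°) = 1.601 m; N'_2 = 127·cos(-2.4°) = 126.9; c'Δl = 24.02; W sinα = -5.3
Slice 3: Δl = 2.8/cos10.6° = 2.849 m; N'_3 = 275·cos10.6° = 270.3; c'Δl = 42.73; W sinα = 50.6
Slice 4: Δl = 1.4/cos23.6° = 1.528 m; N'_4 = 121·cos23.6° = 110.9; c'Δl = 22.92; W sinα = 48.4
Slice 5: Δl = 2.9/cos38.4° = 3.700 m; N'_5 = 179·cos38.4° = 140.3; c'Δl = 55.51; W sinα = 111.2
Slice 6: Δl = 1.2/cos56.4° = 2.168 m; N'_6 = 23·cos56.4° = 12.7; c'Δl = 32.53; W sinα = 19.2
Σc'Δl = 196.0 kN/m; ΣN' = 690.6 kN/m; ΣW sinα = 218.5 kN/m
Resisting = 196.0 + 690.6·tan29.4° = 196.0 + 389.1 = 585.1 kN/m
FS = 585.1 / 218.5 = 2.678

FS = 2.68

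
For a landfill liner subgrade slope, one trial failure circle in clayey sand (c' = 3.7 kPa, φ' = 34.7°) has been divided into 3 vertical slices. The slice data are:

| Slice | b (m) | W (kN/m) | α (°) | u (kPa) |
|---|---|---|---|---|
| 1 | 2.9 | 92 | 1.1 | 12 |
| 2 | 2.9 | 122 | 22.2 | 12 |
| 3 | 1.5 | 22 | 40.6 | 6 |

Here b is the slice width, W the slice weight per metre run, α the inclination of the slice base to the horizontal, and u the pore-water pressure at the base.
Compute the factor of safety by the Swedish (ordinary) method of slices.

FS = 2.01

Ordinary method of slices: FS = Σ[c'·Δl_i + (W_i cosα_i − u_i·Δl_i)·tanφ'] / Σ W_i sinα_i, with Δl_i = b_i / cosα_i.
Slice 1: Δl = 2.9/cos1.1° = 2.901 m; N'_1 = 92·cos1.1° − 12·2.901 = 57.2; c'Δl = 10.73; W sinα = 1.8
Slice 2: Δl = 2.9/cos22.2° = 3.132 m; N'_2 = 122·cos22.2° − 12·3.132 = 75.4; c'Δl = 11.59; W sinα = 46.1
Slice 3: Δl = 1.5/cos40.6° = 1.976 m; N'_3 = 22·cos40.6° − 6·1.976 = 4.9; c'Δl = 7.31; W sinα = 14.3
Σc'Δl = 29.6 kN/m; ΣN' = 137.4 kN/m; ΣW sinα = 62.2 kN/m
Resisting = 29.6 + 137.4·tan34.7° = 29.6 + 95.1 = 124.8 kN/m
FS = 124.8 / 62.2 = 2.007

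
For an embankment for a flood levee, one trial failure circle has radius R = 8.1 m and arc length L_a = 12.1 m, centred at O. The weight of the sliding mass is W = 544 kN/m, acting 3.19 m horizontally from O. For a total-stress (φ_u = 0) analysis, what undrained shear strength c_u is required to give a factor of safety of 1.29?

FS = c_u·L_a·R / (W·d), so c_u = FS·W·d / (L_a·R).
c_u = 1.29·544·3.19 / (12.10·8.1) = 2238.6 / 98.01 = 22.84 kPa

c_u = 22.8 kPa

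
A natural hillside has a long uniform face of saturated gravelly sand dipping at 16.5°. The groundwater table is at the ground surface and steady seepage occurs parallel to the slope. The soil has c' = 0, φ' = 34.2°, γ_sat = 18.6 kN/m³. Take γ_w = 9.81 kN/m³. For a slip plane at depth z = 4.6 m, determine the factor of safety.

FS = 1.08

With seepage parallel to the slope and the water table at the surface, the effective normal stress on the slip plane uses the buoyant unit weight γ' = γ_sat − γ_w while the driving shear stress uses γ_sat:
FS = [c' + γ' z cos²β tanφ'] / [γ_sat z sinβ cosβ]
(For c' = 0 this reduces to FS = (γ'/γ_sat)·tanφ'/tanβ.)
γ' = 18.6 − 9.81 = 8.79 kN/m³
Numerator = 0.0 + 8.79·4.6·cos²16.5°·tan34.2° = 0.0 + 8.79·4.6·0.9193·0.6796 = 25.262 kPa
Denominator = 18.6·4.6·sin16.5°·cos16.5° = 18.6·4.6·0.2840·0.9588 = 23.300 kPa
FS = 25.262 / 23.300 = 1.084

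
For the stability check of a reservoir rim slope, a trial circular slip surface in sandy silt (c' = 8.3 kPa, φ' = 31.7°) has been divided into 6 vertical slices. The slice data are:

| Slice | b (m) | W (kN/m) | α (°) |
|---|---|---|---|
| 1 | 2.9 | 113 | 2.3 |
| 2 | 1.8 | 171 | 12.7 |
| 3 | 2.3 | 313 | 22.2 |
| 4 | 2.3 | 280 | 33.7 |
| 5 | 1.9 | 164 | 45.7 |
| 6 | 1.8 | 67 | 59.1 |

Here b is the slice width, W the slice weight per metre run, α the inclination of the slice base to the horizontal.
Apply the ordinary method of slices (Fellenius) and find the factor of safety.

Ordinary method of slices: FS = Σ[c'·Δl_i + (W_i cosα_i)·tanφ'] / Σ W_i sinα_i, with Δl_i = b_i / cosα_i.
Slice 1: Δl = 2.9/cos2.3° = 2.902 m; N'_1 = 113·cos2.3° = 112.9; c'Δl = 24.09; W sinα = 4.5
Slice 2: Δl = 1.8/cos12.7° = 1.845 m; N'_2 = 171·cos12.7° = 166.8; c'Δl = 15.31; W sinα = 37.6
Slice 3: Δl = 2.3/cos22.2° = 2.484 m; N'_3 = 313·cos22.2° = 289.8; c'Δl = 20.62; W sinα = 118.3
Slice 4: Δl = 2.3/cos33.7° = 2.765 m; N'_4 = 280·cos33.7° = 232.9; c'Δl = 22.95; W sinα = 155.4
Slice 5: Δl = 1.9/cos45.7° = 2.720 m; N'_5 = 164·cos45.7° = 114.5; c'Δl = 22.58; W sinα = 117.4
Slice 6: Δl = 1.8/cos59.1° = 3.505 m; N'_6 = 67·cos59.1° = 34.4; c'Δl = 29.09; W sinα = 57.5
Σc'Δl = 134.6 kN/m; ΣN' = 951.4 kN/m; ΣW sinα = 490.6 kN/m
Resisting = 134.6 + 951.4·tan31.7° = 134.6 + 587.6 = 722.2 kN/m
FS = 722.2 / 490.6 = 1.472

FS = 1.47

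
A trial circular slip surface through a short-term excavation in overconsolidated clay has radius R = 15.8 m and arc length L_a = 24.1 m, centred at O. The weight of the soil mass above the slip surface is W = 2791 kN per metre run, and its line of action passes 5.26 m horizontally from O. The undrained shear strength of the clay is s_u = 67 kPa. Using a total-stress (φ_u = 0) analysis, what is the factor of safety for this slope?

Taking moments about the centre O, the resisting moment is provided by the undrained shear strength acting along the arc:
M_R = s_u·L_a·R = 67·24.10·15.8 = 25512.3 kN·m/m
M_D = W·d = 2791·5.26 = 14680.7 kN·m/m
FS = M_R / M_D = 25512.3 / 14680.7 = 1.738

FS = 1.74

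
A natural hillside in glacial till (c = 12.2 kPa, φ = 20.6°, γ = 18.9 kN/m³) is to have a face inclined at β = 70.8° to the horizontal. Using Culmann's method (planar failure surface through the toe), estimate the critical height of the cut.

Culmann's analysis gives the critical failure plane at α_cr = (β + φ)/2 = (70.8 + 20.6)/2 = 45.7°, and the critical height
H_c = (4c/γ) · sinβ cosφ / [1 − cos(β − φ)]
    = (4·12.2/18.9) · sin70.8°·cos20.6° / [1 − cos(50.2°)]
    = 2.582 · 0.9444·0.9361 / [1 − 0.6401]
    = 2.582 · 0.8840 / 0.3599
    = 6.34 m

H_c = 6.34 m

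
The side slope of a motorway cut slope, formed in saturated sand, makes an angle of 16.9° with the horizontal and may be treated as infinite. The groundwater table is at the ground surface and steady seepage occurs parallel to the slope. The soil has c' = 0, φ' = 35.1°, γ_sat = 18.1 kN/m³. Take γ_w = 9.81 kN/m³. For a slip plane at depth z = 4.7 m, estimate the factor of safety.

With seepage parallel to the slope and the water table at the surface, the effective normal stress on the slip plane uses the buoyant unit weight γ' = γ_sat − γ_w while the driving shear stress uses γ_sat:
FS = [c' + γ' z cos²β tanφ'] / [γ_sat z sinβ cosβ]
(For c' = 0 this reduces to FS = (γ'/γ_sat)·tanφ'/tanβ.)
γ' = 18.1 − 9.81 = 8.29 kN/m³
Numerator = 0.0 + 8.29·4.7·cos²16.9°·tan35.1° = 0.0 + 8.29·4.7·0.9155·0.7028 = 25.070 kPa
Denominator = 18.1·4.7·sin16.9°·cos16.9° = 18.1·4.7·0.2907·0.9568 = 23.662 kPa
FS = 25.070 / 23.662 = 1.059

FS = 1.06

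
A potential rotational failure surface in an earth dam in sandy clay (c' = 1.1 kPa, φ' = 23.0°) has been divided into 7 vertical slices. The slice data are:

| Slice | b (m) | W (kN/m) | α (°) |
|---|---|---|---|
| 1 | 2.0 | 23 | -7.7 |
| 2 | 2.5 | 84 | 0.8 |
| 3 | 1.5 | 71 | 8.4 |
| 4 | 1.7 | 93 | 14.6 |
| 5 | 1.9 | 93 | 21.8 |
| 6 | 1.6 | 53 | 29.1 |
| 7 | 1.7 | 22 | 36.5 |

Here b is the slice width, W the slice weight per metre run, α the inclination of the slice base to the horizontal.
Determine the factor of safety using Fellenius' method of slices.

FS = 1.83

Ordinary method of slices: FS = Σ[c'·Δl_i + (W_i cosα_i)·tanφ'] / Σ W_i sinα_i, with Δl_i = b_i / cosα_i.
Slice 1: Δl = 2.0/cos(-7.7°) = 2.018 m; N'_1 = 23·cos(-7.7°) = 22.8; c'Δl = 2.22; W sinα = -3.1
Slice 2: Δl = 2.5/cos0.8° = 2.500 m; N'_2 = 84·cos0.8° = 84.0; c'Δl = 2.75; W sinα = 1.2
Slice 3: Δl = 1.5/cos8.4° = 1.516 m; N'_3 = 71·cos8.4° = 70.2; c'Δl = 1.67; W sinα = 10.4
Slice 4: Δl = 1.7/cos14.6° = 1.757 m; N'_4 = 93·cos14.6° = 90.0; c'Δl = 1.93; W sinα = 23.4
Slice 5: Δl = 1.9/cos21.8° = 2.046 m; N'_5 = 93·cos21.8° = 86.3; c'Δl = 2.25; W sinα = 34.5
Slice 6: Δl = 1.6/cos29.1° = 1.831 m; N'_6 = 53·cos29.1° = 46.3; c'Δl = 2.01; W sinα = 25.8
Slice 7: Δl = 1.7/cos36.5° = 2.115 m; N'_7 = 22·cos36.5° = 17.7; c'Δl = 2.33; W sinα = 13.1
Σc'Δl = 15.2 kN/m; ΣN' = 417.4 kN/m; ΣW sinα = 105.3 kN/m
Resisting = 15.2 + 417.4·tan23.0° = 15.2 + 177.2 = 192.3 kN/m
FS = 192.3 / 105.3 = 1.826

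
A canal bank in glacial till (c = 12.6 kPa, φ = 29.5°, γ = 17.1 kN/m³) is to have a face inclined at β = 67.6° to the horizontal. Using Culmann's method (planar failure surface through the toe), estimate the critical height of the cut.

Culmann's analysis gives the critical failure plane at α_cr = (β + φ)/2 = (67.6 + 29.5)/2 = 48.5°, and the critical height
H_c = (4c/γ) · sinβ cosφ / [1 − cos(β − φ)]
    = (4·12.6/17.1) · sin67.6°·cos29.5° / [1 − cos(38.1°)]
    = 2.947 · 0.9245·0.8704 / [1 − 0.7869]
    = 2.947 · 0.8047 / 0.2131
    = 11.13 m

H_c = 11.13 m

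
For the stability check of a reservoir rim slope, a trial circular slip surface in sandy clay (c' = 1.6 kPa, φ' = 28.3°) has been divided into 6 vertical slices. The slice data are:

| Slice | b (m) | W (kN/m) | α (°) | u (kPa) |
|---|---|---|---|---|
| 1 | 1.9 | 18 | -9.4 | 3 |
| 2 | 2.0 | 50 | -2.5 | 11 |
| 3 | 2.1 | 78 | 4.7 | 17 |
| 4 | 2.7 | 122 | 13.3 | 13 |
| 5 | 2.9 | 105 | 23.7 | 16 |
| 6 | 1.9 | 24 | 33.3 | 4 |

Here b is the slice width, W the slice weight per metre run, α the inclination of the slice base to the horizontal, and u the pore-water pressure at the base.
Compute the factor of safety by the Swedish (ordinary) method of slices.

FS = 1.67

Ordinary method of slices: FS = Σ[c'·Δl_i + (W_i cosα_i − u_i·Δl_i)·tanφ'] / Σ W_i sinα_i, with Δl_i = b_i / cosα_i.
Slice 1: Δl = 1.9/cos(-9.4°) = 1.926 m; N'_1 = 18·cos(-9.4°) − 3·1.926 = 12.0; c'Δl = 3.08; W sinα = -2.9
Slice 2: Δl = 2.0/cos(-2.5°) = 2.002 m; N'_2 = 50·cos(-2.5°) − 11·2.002 = 27.9; c'Δl = 3.20; W sinα = -2.2
Slice 3: Δl = 2.1/cos4.7° = 2.107 m; N'_3 = 78·cos4.7° − 17·2.107 = 41.9; c'Δl = 3.37; W sinα = 6.4
Slice 4: Δl = 2.7/cos13.3° = 2.774 m; N'_4 = 122·cos13.3° − 13·2.774 = 82.7; c'Δl = 4.44; W sinα = 28.1
Slice 5: Δl = 2.9/cos23.7° = 3.167 m; N'_5 = 105·cos23.7° − 16·3.167 = 45.5; c'Δl = 5.07; W sinα = 42.2
Slice 6: Δl = 1.9/cos33.3° = 2.273 m; N'_6 = 24·cos33.3° − 4·2.273 = 11.0; c'Δl = 3.64; W sinα = 13.2
Σc'Δl = 22.8 kN/m; ΣN' = 220.9 kN/m; ΣW sinα = 84.7 kN/m
Resisting = 22.8 + 220.9·tan28.3° = 22.8 + 119.0 = 141.8 kN/m
FS = 141.8 / 84.7 = 1.673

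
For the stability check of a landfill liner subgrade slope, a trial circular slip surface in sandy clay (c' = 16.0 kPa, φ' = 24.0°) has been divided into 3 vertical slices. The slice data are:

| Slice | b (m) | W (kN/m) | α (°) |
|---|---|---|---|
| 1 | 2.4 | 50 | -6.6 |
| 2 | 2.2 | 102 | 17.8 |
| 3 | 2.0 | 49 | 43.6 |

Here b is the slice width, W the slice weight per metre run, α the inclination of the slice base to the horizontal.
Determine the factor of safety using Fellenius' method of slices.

FS = 3.39

Ordinary method of slices: FS = Σ[c'·Δl_i + (W_i cosα_i)·tanφ'] / Σ W_i sinα_i, with Δl_i = b_i / cosα_i.
Slice 1: Δl = 2.4/cos(-6.6°) = 2.416 m; N'_1 = 50·cos(-6.6°) = 49.7; c'Δl = 38.66; W sinα = -5.7
Slice 2: Δl = 2.2/cos17.8° = 2.311 m; N'_2 = 102·cos17.8° = 97.1; c'Δl = 36.97; W sinα = 31.2
Slice 3: Δl = 2.0/cos43.6° = 2.762 m; N'_3 = 49·cos43.6° = 35.5; c'Δl = 44.19; W sinα = 33.8
Σc'Δl = 119.8 kN/m; ΣN' = 182.3 kN/m; ΣW sinα = 59.2 kN/m
Resisting = 119.8 + 182.3·tan24.0° = 119.8 + 81.2 = 201.0 kN/m
FS = 201.0 / 59.2 = 3.393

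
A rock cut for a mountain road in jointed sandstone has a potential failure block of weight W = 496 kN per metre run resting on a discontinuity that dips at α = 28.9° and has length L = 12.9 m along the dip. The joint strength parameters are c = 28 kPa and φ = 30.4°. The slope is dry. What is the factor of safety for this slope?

Resolving the block weight along and normal to the plane and applying the Mohr–Coulomb strength on the joint:
N' = W cosα = 496·cos28.9° = 434.2 kN/m
Driving force T = W sinα = 496·sin28.9° = 239.7 kN/m
Resisting force R = c·L + N'·tanφ = 28·12.9 + 434.2·tan30.4° = 361.2 + 254.8 = 616.0 kN/m
FS = R / T = 616.0 / 239.7 = 2.570

FS = 2.57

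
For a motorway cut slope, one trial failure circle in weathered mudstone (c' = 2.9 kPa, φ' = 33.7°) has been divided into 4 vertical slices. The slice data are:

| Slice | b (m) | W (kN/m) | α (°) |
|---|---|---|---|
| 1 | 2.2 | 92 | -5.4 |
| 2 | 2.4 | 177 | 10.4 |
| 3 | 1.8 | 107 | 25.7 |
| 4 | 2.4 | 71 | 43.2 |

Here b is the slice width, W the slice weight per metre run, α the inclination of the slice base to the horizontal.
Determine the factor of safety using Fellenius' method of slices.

Ordinary method of slices: FS = Σ[c'·Δl_i + (W_i cosα_i)·tanφ'] / Σ W_i sinα_i, with Δl_i = b_i / cosα_i.
Slice 1: Δl = 2.2/cos(-5.4°) = 2.210 m; N'_1 = 92·cos(-5.4°) = 91.6; c'Δl = 6.41; W sinα = -8.7
Slice 2: Δl = 2.4/cos10.4° = 2.440 m; N'_2 = 177·cos10.4° = 174.1; c'Δl = 7.08; W sinα = 32.0
Slice 3: Δl = 1.8/cos25.7° = 1.998 m; N'_3 = 107·cos25.7° = 96.4; c'Δl = 5.79; W sinα = 46.4
Slice 4: Δl = 2.4/cos43.2° = 3.292 m; N'_4 = 71·cos43.2° = 51.8; c'Δl = 9.55; W sinα = 48.6
Σc'Δl = 28.8 kN/m; ΣN' = 413.9 kN/m; ΣW sinα = 118.3 kN/m
Resisting = 28.8 + 413.9·tan33.7° = 28.8 + 276.0 = 304.8 kN/m
FS = 304.8 / 118.3 = 2.577

FS = 2.58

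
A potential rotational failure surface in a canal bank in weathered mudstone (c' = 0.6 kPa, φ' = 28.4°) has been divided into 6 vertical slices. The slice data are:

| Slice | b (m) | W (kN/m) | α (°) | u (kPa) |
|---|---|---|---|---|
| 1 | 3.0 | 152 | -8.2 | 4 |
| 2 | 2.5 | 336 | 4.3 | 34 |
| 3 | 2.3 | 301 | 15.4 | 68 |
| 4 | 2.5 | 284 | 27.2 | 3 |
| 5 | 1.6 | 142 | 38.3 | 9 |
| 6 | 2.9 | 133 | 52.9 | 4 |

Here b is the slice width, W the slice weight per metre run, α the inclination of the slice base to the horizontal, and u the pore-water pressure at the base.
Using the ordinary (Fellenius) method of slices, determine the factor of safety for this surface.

FS = 1.24

Ordinary method of slices: FS = Σ[c'·Δl_i + (W_i cosα_i − u_i·Δl_i)·tanφ'] / Σ W_i sinα_i, with Δl_i = b_i / cosα_i.
Slice 1: Δl = 3.0/cos(-8.2°) = 3.031 m; N'_1 = 152·cos(-8.2°) − 4·3.031 = 138.3; c'Δl = 1.82; W sinα = -21.7
Slice 2: Δl = 2.5/cos4.3° = 2.507 m; N'_2 = 336·cos4.3° − 34·2.507 = 249.8; c'Δl = 1.50; W sinα = 25.2
Slice 3: Δl = 2.3/cos15.4° = 2.386 m; N'_3 = 301·cos15.4° − 68·2.386 = 128.0; c'Δl = 1.43; W sinα = 79.9
Slice 4: Δl = 2.5/cos27.2° = 2.811 m; N'_4 = 284·cos27.2° − 3·2.811 = 244.2; c'Δl = 1.69; W sinα = 129.8
Slice 5: Δl = 1.6/cos38.3° = 2.039 m; N'_5 = 142·cos38.3° − 9·2.039 = 93.1; c'Δl = 1.22; W sinα = 88.0
Slice 6: Δl = 2.9/cos52.9° = 4.808 m; N'_6 = 133·cos52.9° − 4·4.808 = 61.0; c'Δl = 2.88; W sinα = 106.1
Σc'Δl = 10.5 kN/m; ΣN' = 914.4 kN/m; ΣW sinα = 407.3 kN/m
Resisting = 10.5 + 914.4·tan28.4° = 10.5 + 494.4 = 504.9 kN/m
FS = 504.9 / 407.3 = 1.240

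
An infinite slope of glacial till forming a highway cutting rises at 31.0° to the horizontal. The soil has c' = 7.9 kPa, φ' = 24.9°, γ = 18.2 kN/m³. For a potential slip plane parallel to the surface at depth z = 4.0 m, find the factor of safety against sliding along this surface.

FS = 1.02

For an infinite slope with a slip plane parallel to the surface (no pore pressure): FS = [c' + γz cos²β tanφ'] / [γz sinβ cosβ].
γz = 18.2·4.0 = 72.80 kN/m²
Numerator = 7.9 + 72.80·cos²31.0°·tan24.9° = 7.9 + 72.80·0.7347·0.4642 = 32.729 kPa
Denominator = 72.80·sin31.0°·cos31.0° = 72.80·0.5150·0.8572 = 32.139 kPa
FS = 32.729 / 32.139 = 1.018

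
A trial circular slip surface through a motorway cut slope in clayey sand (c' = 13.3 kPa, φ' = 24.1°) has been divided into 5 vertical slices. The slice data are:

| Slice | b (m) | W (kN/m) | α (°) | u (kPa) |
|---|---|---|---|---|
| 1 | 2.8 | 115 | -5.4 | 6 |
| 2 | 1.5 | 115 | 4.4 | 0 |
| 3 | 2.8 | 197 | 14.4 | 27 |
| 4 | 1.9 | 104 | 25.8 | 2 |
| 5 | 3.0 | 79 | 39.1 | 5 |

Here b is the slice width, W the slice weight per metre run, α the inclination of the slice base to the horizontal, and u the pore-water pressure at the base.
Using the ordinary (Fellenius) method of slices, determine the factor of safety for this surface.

Ordinary method of slices: FS = Σ[c'·Δl_i + (W_i cosα_i − u_i·Δl_i)·tanφ'] / Σ W_i sinα_i, with Δl_i = b_i / cosα_i.
Slice 1: Δl = 2.8/cos(-5.4°) = 2.812 m; N'_1 = 115·cos(-5.4°) − 6·2.812 = 97.6; c'Δl = 37.41; W sinα = -10.8
Slice 2: Δl = 1.5/cos4.4° = 1.504 m; N'_2 = 115·cos4.4° − 0·1.504 = 114.7; c'Δl = 20.01; W sinα = 8.8
Slice 3: Δl = 2.8/cos14.4° = 2.891 m; N'_3 = 197·cos14.4° − 27·2.891 = 112.8; c'Δl = 38.45; W sinα = 49.0
Slice 4: Δl = 1.9/cos25.8° = 2.110 m; N'_4 = 104·cos25.8° − 2·2.110 = 89.4; c'Δl = 28.07; W sinα = 45.3
Slice 5: Δl = 3.0/cos39.1° = 3.866 m; N'_5 = 79·cos39.1° − 5·3.866 = 42.0; c'Δl = 51.41; W sinα = 49.8
Σc'Δl = 175.3 kN/m; ΣN' = 456.4 kN/m; ΣW sinα = 142.1 kN/m
Resisting = 175.3 + 456.4·tan24.1° = 175.3 + 204.2 = 379.5 kN/m
FS = 379.5 / 142.1 = 2.671

FS = 2.67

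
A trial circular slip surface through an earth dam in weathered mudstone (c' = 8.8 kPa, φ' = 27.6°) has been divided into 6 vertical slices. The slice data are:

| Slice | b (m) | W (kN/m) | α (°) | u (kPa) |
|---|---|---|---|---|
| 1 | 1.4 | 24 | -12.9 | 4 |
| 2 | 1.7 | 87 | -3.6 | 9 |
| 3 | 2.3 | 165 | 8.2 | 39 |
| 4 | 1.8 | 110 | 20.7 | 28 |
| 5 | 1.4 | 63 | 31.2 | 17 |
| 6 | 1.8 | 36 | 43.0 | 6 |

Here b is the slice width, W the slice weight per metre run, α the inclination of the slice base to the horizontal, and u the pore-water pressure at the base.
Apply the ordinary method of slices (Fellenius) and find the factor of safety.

FS = 2.12

Ordinary method of slices: FS = Σ[c'·Δl_i + (W_i cosα_i − u_i·Δl_i)·tanφ'] / Σ W_i sinα_i, with Δl_i = b_i / cosα_i.
Slice 1: Δl = 1.4/cos(-12.9°) = 1.436 m; N'_1 = 24·cos(-12.9°) − 4·1.436 = 17.6; c'Δl = 12.64; W sinα = -5.4
Slice 2: Δl = 1.7/cos(-3.6°) = 1.703 m; N'_2 = 87·cos(-3.6°) − 9·1.703 = 71.5; c'Δl = 14.99; W sinα = -5.5
Slice 3: Δl = 2.3/cos8.2° = 2.324 m; N'_3 = 165·cos8.2° − 39·2.324 = 72.7; c'Δl = 20.45; W sinα = 23.5
Slice 4: Δl = 1.8/cos20.7° = 1.924 m; N'_4 = 110·cos20.7° − 28·1.924 = 49.0; c'Δl = 16.93; W sinα = 38.9
Slice 5: Δl = 1.4/cos31.2° = 1.637 m; N'_5 = 63·cos31.2° − 17·1.637 = 26.1; c'Δl = 14.40; W sinα = 32.6
Slice 6: Δl = 1.8/cos43.0° = 2.461 m; N'_6 = 36·cos43.0° − 6·2.461 = 11.6; c'Δl = 21.66; W sinα = 24.6
Σc'Δl = 101.1 kN/m; ΣN' = 248.5 kN/m; ΣW sinα = 108.8 kN/m
Resisting = 101.1 + 248.5·tan27.6° = 101.1 + 129.9 = 231.0 kN/m
FS = 231.0 / 108.8 = 2.123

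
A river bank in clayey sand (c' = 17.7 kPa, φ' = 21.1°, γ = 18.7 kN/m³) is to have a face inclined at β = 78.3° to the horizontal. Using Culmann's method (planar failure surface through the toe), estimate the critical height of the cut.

Culmann's analysis gives the critical failure plane at α_cr = (β + φ')/2 = (78.3 + 21.1)/2 = 49.7°, and the critical height
H_c = (4c'/γ) · sinβ cosφ' / [1 − cos(β − φ')]
    = (4·17.7/18.7) · sin78.3°·cos21.1° / [1 − cos(57.2°)]
    = 3.786 · 0.9792·0.9330 / [1 − 0.5417]
    = 3.786 · 0.9136 / 0.4583
    = 7.55 m

H_c = 7.55 m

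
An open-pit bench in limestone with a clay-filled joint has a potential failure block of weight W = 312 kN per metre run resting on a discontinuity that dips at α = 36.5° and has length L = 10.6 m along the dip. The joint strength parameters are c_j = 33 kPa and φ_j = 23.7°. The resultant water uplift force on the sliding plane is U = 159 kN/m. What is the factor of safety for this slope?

Resolving the block weight along and normal to the plane and applying the Mohr–Coulomb strength on the joint:
N' = W cosα − U = 312·cos36.5° − 159 = 91.8 kN/m
Driving force T = W sinα = 312·sin36.5° = 185.6 kN/m
Resisting force R = c_j·L + N'·tanφ_j = 33·10.6 + 91.8·tan23.7° = 349.8 + 40.3 = 390.1 kN/m
FS = R / T = 390.1 / 185.6 = 2.102

FS = 2.10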